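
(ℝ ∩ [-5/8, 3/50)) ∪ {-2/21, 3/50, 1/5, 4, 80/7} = [-5/8, 3/50] ∪ {1/5, 4, 80/7}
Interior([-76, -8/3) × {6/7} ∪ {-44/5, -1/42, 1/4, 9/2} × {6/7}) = ∅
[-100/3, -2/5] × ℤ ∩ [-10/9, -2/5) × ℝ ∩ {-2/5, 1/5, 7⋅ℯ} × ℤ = ∅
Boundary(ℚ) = ℝ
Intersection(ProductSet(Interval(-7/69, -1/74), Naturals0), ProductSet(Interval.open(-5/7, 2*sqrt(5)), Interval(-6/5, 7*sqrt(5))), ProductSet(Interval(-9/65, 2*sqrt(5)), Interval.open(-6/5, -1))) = EmptySet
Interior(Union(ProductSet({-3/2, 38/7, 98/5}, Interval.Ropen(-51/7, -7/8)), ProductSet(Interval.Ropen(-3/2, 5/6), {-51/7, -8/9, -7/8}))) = EmptySet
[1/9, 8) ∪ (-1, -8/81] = (-1, -8/81] ∪ [1/9, 8)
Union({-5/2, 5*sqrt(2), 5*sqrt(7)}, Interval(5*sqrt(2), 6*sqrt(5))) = Union({-5/2}, Interval(5*sqrt(2), 6*sqrt(5)))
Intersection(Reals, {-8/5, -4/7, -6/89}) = {-8/5, -4/7, -6/89}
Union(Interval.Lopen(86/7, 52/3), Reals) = Interval(-oo, oo)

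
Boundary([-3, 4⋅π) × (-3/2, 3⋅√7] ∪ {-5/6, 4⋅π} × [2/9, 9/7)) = ({-3, 4⋅π} × [-3/2, 3⋅√7]) ∪ ([-3, 4⋅π] × {-3/2, 3⋅√7})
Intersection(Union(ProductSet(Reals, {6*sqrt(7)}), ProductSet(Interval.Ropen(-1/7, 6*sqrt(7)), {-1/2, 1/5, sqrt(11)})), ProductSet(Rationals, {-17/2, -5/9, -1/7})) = EmptySet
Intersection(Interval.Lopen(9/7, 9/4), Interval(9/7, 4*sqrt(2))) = Interval.Lopen(9/7, 9/4)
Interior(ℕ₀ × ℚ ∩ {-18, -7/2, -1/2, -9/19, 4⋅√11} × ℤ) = ∅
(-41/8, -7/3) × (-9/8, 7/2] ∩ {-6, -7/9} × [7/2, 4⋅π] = ∅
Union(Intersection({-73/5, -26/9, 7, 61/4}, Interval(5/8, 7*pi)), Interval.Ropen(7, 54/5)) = Union({61/4}, Interval.Ropen(7, 54/5))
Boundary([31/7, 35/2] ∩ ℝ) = {31/7, 35/2}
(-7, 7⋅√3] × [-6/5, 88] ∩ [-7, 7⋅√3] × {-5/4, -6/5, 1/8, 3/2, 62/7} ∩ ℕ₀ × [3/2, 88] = {0, 1, …, 12} × {3/2, 62/7}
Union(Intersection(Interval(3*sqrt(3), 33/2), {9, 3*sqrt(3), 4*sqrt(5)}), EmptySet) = {9, 3*sqrt(3), 4*sqrt(5)}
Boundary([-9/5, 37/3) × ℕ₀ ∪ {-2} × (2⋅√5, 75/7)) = ([-9/5, 37/3] × ℕ₀) ∪ ({-2} × [2⋅√5, 75/7])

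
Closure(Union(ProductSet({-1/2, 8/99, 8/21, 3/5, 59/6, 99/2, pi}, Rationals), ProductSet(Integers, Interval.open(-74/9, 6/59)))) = Union(ProductSet({-1/2, 8/99, 8/21, 3/5, 59/6, 99/2, pi}, Reals), ProductSet(Integers, Interval(-74/9, 6/59)))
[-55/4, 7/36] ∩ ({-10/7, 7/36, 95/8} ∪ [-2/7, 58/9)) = {-10/7} ∪ [-2/7, 7/36]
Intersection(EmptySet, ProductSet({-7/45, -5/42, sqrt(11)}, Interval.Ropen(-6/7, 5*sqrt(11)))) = EmptySet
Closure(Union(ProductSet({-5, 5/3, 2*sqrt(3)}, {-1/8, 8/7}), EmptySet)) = ProductSet({-5, 5/3, 2*sqrt(3)}, {-1/8, 8/7})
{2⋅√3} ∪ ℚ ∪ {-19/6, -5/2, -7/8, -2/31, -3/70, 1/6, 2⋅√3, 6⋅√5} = ℚ ∪ {2⋅√3, 6⋅√5}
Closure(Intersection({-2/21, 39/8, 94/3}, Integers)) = EmptySet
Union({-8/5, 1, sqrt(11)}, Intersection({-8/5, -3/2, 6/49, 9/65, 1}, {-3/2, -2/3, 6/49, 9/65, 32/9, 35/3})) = {-8/5, -3/2, 6/49, 9/65, 1, sqrt(11)}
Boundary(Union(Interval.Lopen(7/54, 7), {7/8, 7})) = {7/54, 7}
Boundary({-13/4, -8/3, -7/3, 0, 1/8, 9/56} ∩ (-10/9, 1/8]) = {0, 1/8}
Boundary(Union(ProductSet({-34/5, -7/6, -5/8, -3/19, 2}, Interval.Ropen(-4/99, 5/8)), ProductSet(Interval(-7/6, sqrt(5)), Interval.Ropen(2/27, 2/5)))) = Union(ProductSet({-34/5, -7/6}, Interval(-4/99, 5/8)), ProductSet({-7/6, sqrt(5)}, Interval(2/27, 2/5)), ProductSet({-34/5, -7/6, -5/8, -3/19, 2}, Union(Interval(-4/99, 2/27), Interval(2/5, 5/8))), ProductSet(Interval(-7/6, sqrt(5)), {2/27, 2/5}))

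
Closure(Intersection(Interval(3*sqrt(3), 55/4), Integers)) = Range(6, 14, 1)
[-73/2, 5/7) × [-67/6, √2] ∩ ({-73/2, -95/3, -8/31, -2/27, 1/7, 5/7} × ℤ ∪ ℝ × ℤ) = [-73/2, 5/7) × {-11, -10, …, 1}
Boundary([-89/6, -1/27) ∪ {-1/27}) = {-89/6, -1/27}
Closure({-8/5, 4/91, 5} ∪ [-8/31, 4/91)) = {-8/5, 5} ∪ [-8/31, 4/91]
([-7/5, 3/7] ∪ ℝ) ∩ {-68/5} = {-68/5}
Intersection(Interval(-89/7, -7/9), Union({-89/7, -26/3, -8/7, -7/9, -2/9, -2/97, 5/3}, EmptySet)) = {-89/7, -26/3, -8/7, -7/9}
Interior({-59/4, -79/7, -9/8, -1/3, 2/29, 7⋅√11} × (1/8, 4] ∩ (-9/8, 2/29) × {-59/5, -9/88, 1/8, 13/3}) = ∅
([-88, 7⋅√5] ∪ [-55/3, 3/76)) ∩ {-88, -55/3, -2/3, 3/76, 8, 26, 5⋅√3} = {-88, -55/3, -2/3, 3/76, 8, 5⋅√3}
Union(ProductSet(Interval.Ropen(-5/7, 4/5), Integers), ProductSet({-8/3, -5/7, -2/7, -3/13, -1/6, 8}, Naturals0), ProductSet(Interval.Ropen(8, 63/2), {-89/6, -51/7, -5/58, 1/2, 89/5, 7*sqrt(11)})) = Union(ProductSet({-8/3, -5/7, -2/7, -3/13, -1/6, 8}, Naturals0), ProductSet(Interval.Ropen(-5/7, 4/5), Integers), ProductSet(Interval.Ropen(8, 63/2), {-89/6, -51/7, -5/58, 1/2, 89/5, 7*sqrt(11)}))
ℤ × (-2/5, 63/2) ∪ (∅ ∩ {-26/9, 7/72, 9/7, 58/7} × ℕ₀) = ℤ × (-2/5, 63/2)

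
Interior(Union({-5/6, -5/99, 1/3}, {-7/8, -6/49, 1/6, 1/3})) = EmptySet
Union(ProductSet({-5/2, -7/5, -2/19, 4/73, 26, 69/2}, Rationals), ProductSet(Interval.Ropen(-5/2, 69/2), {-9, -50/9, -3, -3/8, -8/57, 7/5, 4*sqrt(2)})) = Union(ProductSet({-5/2, -7/5, -2/19, 4/73, 26, 69/2}, Rationals), ProductSet(Interval.Ropen(-5/2, 69/2), {-9, -50/9, -3, -3/8, -8/57, 7/5, 4*sqrt(2)}))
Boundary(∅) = ∅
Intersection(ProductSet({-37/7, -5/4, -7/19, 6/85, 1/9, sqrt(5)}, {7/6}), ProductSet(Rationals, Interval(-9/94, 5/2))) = ProductSet({-37/7, -5/4, -7/19, 6/85, 1/9}, {7/6})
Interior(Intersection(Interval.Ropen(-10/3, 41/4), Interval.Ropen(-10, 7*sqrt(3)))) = Interval.open(-10/3, 41/4)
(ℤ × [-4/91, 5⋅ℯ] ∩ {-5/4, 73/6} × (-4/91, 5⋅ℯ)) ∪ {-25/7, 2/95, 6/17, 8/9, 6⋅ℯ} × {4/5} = {-25/7, 2/95, 6/17, 8/9, 6⋅ℯ} × {4/5}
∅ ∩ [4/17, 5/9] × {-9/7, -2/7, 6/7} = ∅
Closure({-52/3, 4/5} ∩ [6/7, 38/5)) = ∅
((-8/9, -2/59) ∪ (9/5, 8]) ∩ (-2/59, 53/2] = (9/5, 8]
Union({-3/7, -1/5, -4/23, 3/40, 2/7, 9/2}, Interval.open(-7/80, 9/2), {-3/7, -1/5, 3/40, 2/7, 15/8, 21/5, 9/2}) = Union({-3/7, -1/5, -4/23}, Interval.Lopen(-7/80, 9/2))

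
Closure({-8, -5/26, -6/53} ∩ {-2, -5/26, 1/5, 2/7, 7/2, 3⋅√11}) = {-5/26}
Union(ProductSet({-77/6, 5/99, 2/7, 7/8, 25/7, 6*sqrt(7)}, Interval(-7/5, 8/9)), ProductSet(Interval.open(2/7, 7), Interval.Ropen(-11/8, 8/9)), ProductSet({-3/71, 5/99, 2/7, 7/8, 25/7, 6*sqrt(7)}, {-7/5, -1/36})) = Union(ProductSet({-77/6, 5/99, 2/7, 7/8, 25/7, 6*sqrt(7)}, Interval(-7/5, 8/9)), ProductSet({-3/71, 5/99, 2/7, 7/8, 25/7, 6*sqrt(7)}, {-7/5, -1/36}), ProductSet(Interval.open(2/7, 7), Interval.Ropen(-11/8, 8/9)))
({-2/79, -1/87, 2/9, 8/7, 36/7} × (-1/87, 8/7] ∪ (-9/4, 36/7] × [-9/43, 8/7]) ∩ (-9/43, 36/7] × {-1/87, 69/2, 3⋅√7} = (-9/43, 36/7] × {-1/87}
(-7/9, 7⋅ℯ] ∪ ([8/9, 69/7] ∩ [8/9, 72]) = (-7/9, 7⋅ℯ]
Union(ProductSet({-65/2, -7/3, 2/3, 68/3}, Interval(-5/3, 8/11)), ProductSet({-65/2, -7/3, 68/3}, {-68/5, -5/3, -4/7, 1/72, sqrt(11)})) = Union(ProductSet({-65/2, -7/3, 68/3}, {-68/5, -5/3, -4/7, 1/72, sqrt(11)}), ProductSet({-65/2, -7/3, 2/3, 68/3}, Interval(-5/3, 8/11)))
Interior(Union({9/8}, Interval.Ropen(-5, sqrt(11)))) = Interval.open(-5, sqrt(11))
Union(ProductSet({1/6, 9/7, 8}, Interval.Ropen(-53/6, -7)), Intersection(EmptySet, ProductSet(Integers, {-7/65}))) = ProductSet({1/6, 9/7, 8}, Interval.Ropen(-53/6, -7))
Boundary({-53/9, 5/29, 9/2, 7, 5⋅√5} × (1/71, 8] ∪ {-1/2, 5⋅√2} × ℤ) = ({-1/2, 5⋅√2} × ℤ) ∪ ({-53/9, 5/29, 9/2, 7, 5⋅√5} × [1/71, 8])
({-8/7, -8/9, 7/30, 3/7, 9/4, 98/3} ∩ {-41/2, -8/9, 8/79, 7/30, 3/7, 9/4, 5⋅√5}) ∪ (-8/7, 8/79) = (-8/7, 8/79) ∪ {7/30, 3/7, 9/4}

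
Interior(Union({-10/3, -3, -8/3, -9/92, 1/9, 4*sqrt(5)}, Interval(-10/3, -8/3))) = Interval.open(-10/3, -8/3)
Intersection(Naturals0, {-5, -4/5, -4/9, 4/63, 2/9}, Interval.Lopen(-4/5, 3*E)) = EmptySet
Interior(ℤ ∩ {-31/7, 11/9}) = ∅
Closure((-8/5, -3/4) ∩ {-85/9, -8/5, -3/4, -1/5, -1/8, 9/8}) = ∅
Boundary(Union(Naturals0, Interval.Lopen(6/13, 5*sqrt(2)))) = Union(Complement(Naturals0, Interval.open(6/13, 5*sqrt(2))), {6/13, 5*sqrt(2)})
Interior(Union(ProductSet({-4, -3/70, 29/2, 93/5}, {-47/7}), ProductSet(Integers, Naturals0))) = EmptySet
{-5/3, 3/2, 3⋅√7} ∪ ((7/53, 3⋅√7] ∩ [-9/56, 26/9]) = {-5/3, 3⋅√7} ∪ (7/53, 26/9]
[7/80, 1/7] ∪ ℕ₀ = ℕ₀ ∪ [7/80, 1/7]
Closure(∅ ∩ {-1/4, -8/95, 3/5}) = ∅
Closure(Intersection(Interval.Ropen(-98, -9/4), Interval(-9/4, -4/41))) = EmptySet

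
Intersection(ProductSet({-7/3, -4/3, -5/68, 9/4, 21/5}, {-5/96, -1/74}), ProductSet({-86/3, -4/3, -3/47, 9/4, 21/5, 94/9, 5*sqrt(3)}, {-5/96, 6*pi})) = ProductSet({-4/3, 9/4, 21/5}, {-5/96})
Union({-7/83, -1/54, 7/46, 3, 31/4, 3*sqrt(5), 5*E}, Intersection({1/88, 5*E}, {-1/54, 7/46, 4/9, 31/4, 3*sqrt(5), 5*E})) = {-7/83, -1/54, 7/46, 3, 31/4, 3*sqrt(5), 5*E}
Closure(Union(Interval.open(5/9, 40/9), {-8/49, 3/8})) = Union({-8/49, 3/8}, Interval(5/9, 40/9))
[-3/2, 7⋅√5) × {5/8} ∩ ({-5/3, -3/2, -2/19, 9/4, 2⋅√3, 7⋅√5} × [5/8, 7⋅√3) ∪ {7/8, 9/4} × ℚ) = {-3/2, -2/19, 7/8, 9/4, 2⋅√3} × {5/8}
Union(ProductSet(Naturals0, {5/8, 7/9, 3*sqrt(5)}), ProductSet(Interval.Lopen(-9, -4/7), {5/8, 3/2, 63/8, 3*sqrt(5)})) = Union(ProductSet(Interval.Lopen(-9, -4/7), {5/8, 3/2, 63/8, 3*sqrt(5)}), ProductSet(Naturals0, {5/8, 7/9, 3*sqrt(5)}))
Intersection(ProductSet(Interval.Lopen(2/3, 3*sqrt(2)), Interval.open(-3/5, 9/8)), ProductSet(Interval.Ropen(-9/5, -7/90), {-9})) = EmptySet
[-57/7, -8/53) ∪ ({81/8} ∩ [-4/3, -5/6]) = [-57/7, -8/53)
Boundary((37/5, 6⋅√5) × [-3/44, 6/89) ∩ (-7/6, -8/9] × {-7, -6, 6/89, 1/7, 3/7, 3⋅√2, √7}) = ∅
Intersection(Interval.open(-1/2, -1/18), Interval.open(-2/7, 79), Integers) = EmptySet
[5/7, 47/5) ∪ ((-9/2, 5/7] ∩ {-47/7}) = [5/7, 47/5)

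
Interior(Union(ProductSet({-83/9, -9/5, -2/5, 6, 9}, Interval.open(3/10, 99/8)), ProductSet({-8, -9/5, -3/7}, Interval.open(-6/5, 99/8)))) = EmptySet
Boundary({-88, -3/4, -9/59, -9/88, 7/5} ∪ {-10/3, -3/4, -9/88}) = {-88, -10/3, -3/4, -9/59, -9/88, 7/5}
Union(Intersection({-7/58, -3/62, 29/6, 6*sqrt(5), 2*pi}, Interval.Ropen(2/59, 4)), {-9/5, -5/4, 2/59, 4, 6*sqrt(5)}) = {-9/5, -5/4, 2/59, 4, 6*sqrt(5)}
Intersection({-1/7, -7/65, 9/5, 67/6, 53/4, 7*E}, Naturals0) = EmptySet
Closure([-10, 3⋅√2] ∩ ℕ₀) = {0, 1, …, 4}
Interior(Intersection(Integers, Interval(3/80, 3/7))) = EmptySet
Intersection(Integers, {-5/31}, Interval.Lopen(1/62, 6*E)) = EmptySet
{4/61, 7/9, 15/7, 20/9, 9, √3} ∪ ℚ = ℚ ∪ {√3}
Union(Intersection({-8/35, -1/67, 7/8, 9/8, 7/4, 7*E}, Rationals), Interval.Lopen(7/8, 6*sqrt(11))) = Union({-8/35, -1/67}, Interval(7/8, 6*sqrt(11)))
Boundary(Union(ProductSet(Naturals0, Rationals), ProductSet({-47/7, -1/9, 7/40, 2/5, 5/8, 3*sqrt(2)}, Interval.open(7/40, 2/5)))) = Union(ProductSet({-47/7, -1/9, 7/40, 2/5, 5/8, 3*sqrt(2)}, Interval(7/40, 2/5)), ProductSet(Naturals0, Reals))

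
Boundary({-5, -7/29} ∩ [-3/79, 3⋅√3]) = ∅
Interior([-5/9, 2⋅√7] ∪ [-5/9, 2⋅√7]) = (-5/9, 2⋅√7)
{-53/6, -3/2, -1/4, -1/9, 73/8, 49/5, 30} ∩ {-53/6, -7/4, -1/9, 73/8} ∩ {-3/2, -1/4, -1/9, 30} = {-1/9}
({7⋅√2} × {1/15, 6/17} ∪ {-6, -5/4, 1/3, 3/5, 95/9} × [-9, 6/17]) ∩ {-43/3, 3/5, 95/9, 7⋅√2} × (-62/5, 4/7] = ({3/5, 95/9} × [-9, 6/17]) ∪ ({7⋅√2} × {1/15, 6/17})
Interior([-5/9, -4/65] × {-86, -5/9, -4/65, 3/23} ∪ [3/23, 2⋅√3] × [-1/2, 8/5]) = (3/23, 2⋅√3) × (-1/2, 8/5)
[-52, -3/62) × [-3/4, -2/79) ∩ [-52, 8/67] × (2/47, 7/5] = ∅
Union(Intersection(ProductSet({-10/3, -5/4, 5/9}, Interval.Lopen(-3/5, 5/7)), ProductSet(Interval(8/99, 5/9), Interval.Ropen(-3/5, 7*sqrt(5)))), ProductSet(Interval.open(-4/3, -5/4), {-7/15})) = Union(ProductSet({5/9}, Interval.Lopen(-3/5, 5/7)), ProductSet(Interval.open(-4/3, -5/4), {-7/15}))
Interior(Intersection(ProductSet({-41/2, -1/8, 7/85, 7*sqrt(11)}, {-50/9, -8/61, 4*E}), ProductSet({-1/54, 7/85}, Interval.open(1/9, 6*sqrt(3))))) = EmptySet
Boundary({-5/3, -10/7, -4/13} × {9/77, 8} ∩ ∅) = ∅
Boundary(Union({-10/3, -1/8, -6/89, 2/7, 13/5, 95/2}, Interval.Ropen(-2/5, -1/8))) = {-10/3, -2/5, -1/8, -6/89, 2/7, 13/5, 95/2}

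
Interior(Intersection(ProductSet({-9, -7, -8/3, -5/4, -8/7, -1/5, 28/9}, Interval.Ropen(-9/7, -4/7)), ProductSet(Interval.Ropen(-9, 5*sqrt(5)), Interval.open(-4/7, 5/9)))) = EmptySet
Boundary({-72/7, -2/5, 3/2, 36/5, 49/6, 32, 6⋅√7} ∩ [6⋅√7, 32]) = {32, 6⋅√7}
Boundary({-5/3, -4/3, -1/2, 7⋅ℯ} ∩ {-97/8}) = ∅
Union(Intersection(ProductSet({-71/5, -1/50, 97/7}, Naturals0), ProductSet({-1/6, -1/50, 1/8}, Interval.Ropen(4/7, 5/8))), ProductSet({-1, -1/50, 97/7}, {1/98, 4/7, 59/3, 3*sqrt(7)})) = ProductSet({-1, -1/50, 97/7}, {1/98, 4/7, 59/3, 3*sqrt(7)})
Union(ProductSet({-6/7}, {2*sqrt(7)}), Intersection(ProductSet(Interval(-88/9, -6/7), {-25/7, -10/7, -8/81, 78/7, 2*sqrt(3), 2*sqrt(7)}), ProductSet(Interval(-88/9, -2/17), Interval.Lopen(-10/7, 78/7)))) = ProductSet(Interval(-88/9, -6/7), {-8/81, 78/7, 2*sqrt(3), 2*sqrt(7)})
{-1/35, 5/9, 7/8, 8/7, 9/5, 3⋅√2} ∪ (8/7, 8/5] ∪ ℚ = ℚ ∪ [8/7, 8/5] ∪ {3⋅√2}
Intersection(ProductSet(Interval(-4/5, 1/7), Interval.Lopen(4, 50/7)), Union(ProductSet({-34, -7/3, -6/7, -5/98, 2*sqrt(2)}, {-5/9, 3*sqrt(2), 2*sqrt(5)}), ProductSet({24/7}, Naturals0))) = ProductSet({-5/98}, {3*sqrt(2), 2*sqrt(5)})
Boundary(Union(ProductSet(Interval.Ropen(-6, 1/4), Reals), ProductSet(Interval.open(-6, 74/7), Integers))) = Union(ProductSet({-6, 1/4}, Reals), ProductSet(Union({-6}, Interval(1/4, 74/7)), Integers))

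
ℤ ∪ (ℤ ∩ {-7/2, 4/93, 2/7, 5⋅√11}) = ℤ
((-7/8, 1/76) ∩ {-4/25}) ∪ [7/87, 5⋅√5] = {-4/25} ∪ [7/87, 5⋅√5]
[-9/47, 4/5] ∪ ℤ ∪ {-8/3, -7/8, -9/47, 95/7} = ℤ ∪ {-8/3, -7/8, 95/7} ∪ [-9/47, 4/5]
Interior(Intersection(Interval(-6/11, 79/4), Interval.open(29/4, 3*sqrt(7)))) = Interval.open(29/4, 3*sqrt(7))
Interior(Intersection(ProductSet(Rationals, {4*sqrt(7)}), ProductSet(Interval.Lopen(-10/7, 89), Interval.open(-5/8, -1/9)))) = EmptySet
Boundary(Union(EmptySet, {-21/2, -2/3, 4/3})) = {-21/2, -2/3, 4/3}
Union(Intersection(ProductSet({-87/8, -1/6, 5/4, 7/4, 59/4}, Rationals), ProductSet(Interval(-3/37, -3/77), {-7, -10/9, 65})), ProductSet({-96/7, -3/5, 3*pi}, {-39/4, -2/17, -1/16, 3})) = ProductSet({-96/7, -3/5, 3*pi}, {-39/4, -2/17, -1/16, 3})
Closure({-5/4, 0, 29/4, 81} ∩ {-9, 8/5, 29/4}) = {29/4}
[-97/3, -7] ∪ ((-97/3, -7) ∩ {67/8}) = [-97/3, -7]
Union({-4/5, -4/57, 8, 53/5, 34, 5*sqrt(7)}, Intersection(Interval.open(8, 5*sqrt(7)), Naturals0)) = Union({-4/5, -4/57, 8, 53/5, 34, 5*sqrt(7)}, Range(9, 14, 1))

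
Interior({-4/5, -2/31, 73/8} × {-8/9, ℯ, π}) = ∅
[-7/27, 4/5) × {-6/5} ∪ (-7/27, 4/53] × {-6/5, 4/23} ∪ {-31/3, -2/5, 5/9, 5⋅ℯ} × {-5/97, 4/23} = ([-7/27, 4/5) × {-6/5}) ∪ ((-7/27, 4/53] × {-6/5, 4/23}) ∪ ({-31/3, -2/5, 5/9, 5⋅ℯ} × {-5/97, 4/23})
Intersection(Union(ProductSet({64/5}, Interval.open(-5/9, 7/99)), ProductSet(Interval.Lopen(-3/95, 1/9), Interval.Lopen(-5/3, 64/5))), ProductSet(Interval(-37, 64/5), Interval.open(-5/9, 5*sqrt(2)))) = Union(ProductSet({64/5}, Interval.open(-5/9, 7/99)), ProductSet(Interval.Lopen(-3/95, 1/9), Interval.open(-5/9, 5*sqrt(2))))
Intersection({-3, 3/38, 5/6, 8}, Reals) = {-3, 3/38, 5/6, 8}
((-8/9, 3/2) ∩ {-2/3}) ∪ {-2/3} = {-2/3}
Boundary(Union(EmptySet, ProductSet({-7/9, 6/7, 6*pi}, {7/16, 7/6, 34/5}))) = ProductSet({-7/9, 6/7, 6*pi}, {7/16, 7/6, 34/5})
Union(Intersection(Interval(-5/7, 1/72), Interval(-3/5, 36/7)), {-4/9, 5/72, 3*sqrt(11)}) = Union({5/72, 3*sqrt(11)}, Interval(-3/5, 1/72))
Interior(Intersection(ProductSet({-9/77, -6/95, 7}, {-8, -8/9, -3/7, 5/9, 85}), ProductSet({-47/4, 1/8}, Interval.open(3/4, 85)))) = EmptySet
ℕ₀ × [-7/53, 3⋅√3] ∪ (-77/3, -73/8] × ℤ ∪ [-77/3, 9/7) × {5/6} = ((-77/3, -73/8] × ℤ) ∪ ([-77/3, 9/7) × {5/6}) ∪ (ℕ₀ × [-7/53, 3⋅√3])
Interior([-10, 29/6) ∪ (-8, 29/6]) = (-10, 29/6)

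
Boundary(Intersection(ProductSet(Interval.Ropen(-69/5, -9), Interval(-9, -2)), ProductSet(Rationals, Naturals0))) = EmptySet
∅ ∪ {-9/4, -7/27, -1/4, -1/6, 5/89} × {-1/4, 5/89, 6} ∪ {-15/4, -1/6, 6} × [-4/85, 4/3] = ({-15/4, -1/6, 6} × [-4/85, 4/3]) ∪ ({-9/4, -7/27, -1/4, -1/6, 5/89} × {-1/4, 5/89, 6})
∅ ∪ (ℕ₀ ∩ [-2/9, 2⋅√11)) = {0, 1, …, 6}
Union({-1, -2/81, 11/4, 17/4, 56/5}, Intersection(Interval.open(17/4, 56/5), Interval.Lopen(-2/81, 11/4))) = {-1, -2/81, 11/4, 17/4, 56/5}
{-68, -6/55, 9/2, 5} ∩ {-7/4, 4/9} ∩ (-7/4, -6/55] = ∅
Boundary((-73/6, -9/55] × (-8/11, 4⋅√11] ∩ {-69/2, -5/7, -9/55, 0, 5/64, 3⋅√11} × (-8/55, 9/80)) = {-5/7, -9/55} × [-8/55, 9/80]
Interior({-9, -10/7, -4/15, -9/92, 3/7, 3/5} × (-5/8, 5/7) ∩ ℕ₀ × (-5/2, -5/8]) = ∅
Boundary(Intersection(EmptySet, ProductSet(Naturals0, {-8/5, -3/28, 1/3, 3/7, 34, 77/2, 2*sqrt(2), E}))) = EmptySet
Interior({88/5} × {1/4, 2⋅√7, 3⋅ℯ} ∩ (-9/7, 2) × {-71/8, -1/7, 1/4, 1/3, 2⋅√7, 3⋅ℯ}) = ∅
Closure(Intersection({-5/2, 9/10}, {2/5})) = EmptySet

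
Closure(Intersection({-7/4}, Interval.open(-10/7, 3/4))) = EmptySet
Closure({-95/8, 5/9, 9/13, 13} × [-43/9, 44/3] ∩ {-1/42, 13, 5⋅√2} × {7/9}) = {13} × {7/9}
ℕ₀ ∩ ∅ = ∅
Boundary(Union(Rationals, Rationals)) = Reals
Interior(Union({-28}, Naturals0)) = EmptySet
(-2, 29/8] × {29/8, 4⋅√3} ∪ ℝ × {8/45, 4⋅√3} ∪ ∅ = (ℝ × {8/45, 4⋅√3}) ∪ ((-2, 29/8] × {29/8, 4⋅√3})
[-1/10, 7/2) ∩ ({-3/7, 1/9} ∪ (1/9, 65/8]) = [1/9, 7/2)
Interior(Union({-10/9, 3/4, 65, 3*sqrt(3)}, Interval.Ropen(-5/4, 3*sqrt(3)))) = Interval.open(-5/4, 3*sqrt(3))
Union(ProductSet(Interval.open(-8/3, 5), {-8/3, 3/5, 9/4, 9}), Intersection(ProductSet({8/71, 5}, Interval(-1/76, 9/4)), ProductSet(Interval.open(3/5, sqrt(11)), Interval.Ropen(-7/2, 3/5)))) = ProductSet(Interval.open(-8/3, 5), {-8/3, 3/5, 9/4, 9})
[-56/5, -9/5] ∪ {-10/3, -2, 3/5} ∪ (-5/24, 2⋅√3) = [-56/5, -9/5] ∪ (-5/24, 2⋅√3)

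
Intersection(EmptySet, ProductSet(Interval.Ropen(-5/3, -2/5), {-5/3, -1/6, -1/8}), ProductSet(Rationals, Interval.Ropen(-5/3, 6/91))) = EmptySet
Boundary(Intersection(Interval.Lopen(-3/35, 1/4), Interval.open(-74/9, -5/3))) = EmptySet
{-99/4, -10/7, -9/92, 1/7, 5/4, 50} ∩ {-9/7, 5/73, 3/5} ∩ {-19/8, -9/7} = ∅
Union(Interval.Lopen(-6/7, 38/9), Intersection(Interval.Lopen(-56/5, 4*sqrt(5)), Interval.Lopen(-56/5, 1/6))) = Interval.Lopen(-56/5, 38/9)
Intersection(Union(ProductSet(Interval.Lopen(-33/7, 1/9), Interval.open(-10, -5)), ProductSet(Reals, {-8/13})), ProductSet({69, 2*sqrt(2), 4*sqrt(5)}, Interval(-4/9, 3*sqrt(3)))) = EmptySet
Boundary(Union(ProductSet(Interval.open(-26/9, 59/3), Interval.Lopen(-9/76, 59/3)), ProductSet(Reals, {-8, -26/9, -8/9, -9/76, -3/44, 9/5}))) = Union(ProductSet({-26/9, 59/3}, Interval(-9/76, 59/3)), ProductSet(Interval(-26/9, 59/3), {-9/76, 59/3}), ProductSet(Reals, {-8, -26/9, -8/9, -9/76}), ProductSet(Union(Interval(-oo, -26/9), Interval(59/3, oo)), {-8, -26/9, -8/9, -9/76, -3/44, 9/5}))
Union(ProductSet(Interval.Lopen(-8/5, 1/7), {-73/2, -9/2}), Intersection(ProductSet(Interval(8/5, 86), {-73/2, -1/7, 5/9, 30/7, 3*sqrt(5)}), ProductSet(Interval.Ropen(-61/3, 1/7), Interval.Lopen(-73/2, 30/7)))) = ProductSet(Interval.Lopen(-8/5, 1/7), {-73/2, -9/2})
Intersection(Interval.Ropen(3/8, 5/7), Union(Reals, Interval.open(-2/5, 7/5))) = Interval.Ropen(3/8, 5/7)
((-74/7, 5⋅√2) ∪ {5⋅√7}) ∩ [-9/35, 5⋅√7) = [-9/35, 5⋅√2)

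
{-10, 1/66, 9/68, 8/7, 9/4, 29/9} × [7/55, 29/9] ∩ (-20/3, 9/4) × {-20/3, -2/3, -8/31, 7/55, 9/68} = {1/66, 9/68, 8/7} × {7/55, 9/68}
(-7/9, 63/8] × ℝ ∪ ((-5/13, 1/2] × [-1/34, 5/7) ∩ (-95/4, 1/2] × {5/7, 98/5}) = (-7/9, 63/8] × ℝ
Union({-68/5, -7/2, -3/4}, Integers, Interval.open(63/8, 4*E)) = Union({-68/5, -7/2, -3/4}, Integers, Interval.open(63/8, 4*E))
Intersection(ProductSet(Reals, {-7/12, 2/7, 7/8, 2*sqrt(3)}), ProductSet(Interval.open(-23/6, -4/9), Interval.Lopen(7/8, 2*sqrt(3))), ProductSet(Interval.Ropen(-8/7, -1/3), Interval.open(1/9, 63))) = ProductSet(Interval.Ropen(-8/7, -4/9), {2*sqrt(3)})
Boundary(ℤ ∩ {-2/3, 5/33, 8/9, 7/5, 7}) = {7}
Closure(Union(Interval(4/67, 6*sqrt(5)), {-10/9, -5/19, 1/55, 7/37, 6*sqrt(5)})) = Union({-10/9, -5/19, 1/55}, Interval(4/67, 6*sqrt(5)))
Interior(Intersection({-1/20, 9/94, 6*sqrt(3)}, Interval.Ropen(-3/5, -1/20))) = EmptySet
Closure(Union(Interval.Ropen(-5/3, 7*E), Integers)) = Union(Integers, Interval(-5/3, 7*E))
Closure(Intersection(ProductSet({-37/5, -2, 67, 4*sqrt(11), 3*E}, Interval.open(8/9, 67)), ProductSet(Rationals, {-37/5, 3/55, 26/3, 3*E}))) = ProductSet({-37/5, -2, 67}, {26/3, 3*E})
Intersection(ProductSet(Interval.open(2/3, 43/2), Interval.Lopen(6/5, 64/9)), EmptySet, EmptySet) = EmptySet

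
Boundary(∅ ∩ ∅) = ∅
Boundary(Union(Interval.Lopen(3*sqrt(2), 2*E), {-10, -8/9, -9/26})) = {-10, -8/9, -9/26, 3*sqrt(2), 2*E}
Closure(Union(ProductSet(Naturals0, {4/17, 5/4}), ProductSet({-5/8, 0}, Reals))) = Union(ProductSet({-5/8, 0}, Reals), ProductSet(Naturals0, {4/17, 5/4}))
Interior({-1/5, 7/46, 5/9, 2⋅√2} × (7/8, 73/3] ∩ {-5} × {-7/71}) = ∅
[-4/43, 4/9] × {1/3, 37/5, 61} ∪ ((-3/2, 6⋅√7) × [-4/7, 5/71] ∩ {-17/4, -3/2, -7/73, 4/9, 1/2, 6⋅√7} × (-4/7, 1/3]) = ({-7/73, 4/9, 1/2} × (-4/7, 5/71]) ∪ ([-4/43, 4/9] × {1/3, 37/5, 61})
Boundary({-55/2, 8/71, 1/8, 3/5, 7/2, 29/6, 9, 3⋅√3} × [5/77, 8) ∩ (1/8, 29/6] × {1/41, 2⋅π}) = {3/5, 7/2, 29/6} × {2⋅π}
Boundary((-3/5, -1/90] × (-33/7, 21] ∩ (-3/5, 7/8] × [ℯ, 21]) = ({-3/5, -1/90} × [ℯ, 21]) ∪ ([-3/5, -1/90] × {21, ℯ})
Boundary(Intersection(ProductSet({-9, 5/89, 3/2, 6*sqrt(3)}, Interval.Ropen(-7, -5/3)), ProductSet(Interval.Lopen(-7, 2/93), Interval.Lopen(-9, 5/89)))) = EmptySet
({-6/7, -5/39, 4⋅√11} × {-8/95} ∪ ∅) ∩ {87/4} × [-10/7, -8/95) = ∅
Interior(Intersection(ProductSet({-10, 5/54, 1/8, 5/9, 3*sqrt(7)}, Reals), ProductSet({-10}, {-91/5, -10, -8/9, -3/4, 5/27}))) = EmptySet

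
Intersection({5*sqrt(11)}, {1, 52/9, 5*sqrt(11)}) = {5*sqrt(11)}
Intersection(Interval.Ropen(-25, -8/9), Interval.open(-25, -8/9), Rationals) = Intersection(Interval.open(-25, -8/9), Rationals)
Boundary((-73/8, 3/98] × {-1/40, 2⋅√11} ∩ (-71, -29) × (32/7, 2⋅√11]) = ∅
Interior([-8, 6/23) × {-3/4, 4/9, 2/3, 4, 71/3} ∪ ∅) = ∅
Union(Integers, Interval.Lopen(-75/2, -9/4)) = Union(Integers, Interval.Lopen(-75/2, -9/4))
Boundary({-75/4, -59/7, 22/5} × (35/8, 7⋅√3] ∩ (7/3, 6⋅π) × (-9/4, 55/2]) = {22/5} × [35/8, 7⋅√3]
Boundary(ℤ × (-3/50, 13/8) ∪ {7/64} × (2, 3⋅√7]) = (ℤ × [-3/50, 13/8]) ∪ ({7/64} × [2, 3⋅√7])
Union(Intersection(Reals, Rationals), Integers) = Rationals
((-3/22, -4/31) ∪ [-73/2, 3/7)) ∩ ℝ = [-73/2, 3/7)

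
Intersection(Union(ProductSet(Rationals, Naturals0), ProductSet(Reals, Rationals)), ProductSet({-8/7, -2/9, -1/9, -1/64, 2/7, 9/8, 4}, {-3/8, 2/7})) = ProductSet({-8/7, -2/9, -1/9, -1/64, 2/7, 9/8, 4}, {-3/8, 2/7})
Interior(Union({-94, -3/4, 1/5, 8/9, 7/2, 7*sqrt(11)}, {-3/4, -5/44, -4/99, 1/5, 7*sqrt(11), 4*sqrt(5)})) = EmptySet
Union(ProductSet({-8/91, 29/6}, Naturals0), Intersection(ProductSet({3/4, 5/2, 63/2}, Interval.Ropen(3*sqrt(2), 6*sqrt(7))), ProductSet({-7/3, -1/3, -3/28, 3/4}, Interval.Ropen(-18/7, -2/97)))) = ProductSet({-8/91, 29/6}, Naturals0)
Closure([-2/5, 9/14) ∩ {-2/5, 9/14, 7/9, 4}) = {-2/5}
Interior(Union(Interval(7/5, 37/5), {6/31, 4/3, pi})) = Interval.open(7/5, 37/5)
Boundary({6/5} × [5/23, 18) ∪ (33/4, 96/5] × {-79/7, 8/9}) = ({6/5} × [5/23, 18]) ∪ ([33/4, 96/5] × {-79/7, 8/9})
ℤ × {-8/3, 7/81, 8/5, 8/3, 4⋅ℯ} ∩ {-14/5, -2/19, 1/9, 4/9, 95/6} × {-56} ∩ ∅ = ∅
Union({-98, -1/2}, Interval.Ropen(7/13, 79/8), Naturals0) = Union({-98, -1/2}, Interval.Ropen(7/13, 79/8), Naturals0)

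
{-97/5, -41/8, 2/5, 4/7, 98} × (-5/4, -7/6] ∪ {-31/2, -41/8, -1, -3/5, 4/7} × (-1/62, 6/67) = ({-97/5, -41/8, 2/5, 4/7, 98} × (-5/4, -7/6]) ∪ ({-31/2, -41/8, -1, -3/5, 4/7} × (-1/62, 6/67))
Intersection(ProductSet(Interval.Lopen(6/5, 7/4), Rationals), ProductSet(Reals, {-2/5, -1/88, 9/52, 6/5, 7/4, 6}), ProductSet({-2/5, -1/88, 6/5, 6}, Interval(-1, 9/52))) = EmptySet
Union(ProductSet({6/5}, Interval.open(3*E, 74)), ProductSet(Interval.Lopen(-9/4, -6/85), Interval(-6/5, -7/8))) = Union(ProductSet({6/5}, Interval.open(3*E, 74)), ProductSet(Interval.Lopen(-9/4, -6/85), Interval(-6/5, -7/8)))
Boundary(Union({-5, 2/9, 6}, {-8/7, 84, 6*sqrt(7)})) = {-5, -8/7, 2/9, 6, 84, 6*sqrt(7)}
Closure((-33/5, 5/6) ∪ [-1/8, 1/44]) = [-33/5, 5/6]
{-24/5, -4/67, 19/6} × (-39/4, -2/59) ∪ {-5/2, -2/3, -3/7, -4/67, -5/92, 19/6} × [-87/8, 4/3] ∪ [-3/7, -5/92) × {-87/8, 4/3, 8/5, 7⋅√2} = ({-24/5, -4/67, 19/6} × (-39/4, -2/59)) ∪ ({-5/2, -2/3, -3/7, -4/67, -5/92, 19/6} × [-87/8, 4/3]) ∪ ([-3/7, -5/92) × {-87/8, 4/3, 8/5, 7⋅√2})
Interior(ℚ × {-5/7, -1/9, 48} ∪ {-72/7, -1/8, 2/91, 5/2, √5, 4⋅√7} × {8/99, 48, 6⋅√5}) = ∅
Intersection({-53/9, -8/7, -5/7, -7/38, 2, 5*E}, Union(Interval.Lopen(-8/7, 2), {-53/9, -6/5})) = {-53/9, -5/7, -7/38, 2}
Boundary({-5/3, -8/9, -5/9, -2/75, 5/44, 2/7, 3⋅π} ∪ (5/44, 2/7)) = {-5/3, -8/9, -5/9, -2/75, 5/44, 2/7, 3⋅π}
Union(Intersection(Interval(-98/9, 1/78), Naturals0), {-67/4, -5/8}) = Union({-67/4, -5/8}, Range(0, 1, 1))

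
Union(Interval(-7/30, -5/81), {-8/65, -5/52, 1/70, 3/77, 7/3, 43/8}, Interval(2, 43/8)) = Union({1/70, 3/77}, Interval(-7/30, -5/81), Interval(2, 43/8))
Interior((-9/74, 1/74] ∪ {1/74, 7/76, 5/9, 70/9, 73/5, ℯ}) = (-9/74, 1/74)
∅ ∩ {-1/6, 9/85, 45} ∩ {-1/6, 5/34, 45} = ∅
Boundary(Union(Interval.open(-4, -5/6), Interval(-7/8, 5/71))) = {-4, 5/71}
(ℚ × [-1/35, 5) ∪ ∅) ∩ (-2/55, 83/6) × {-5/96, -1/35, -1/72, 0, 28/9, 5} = (ℚ ∩ (-2/55, 83/6)) × {-1/35, -1/72, 0, 28/9}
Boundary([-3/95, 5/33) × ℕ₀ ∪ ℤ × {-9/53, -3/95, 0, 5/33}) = (ℤ × {-9/53, -3/95, 0, 5/33}) ∪ ([-3/95, 5/33] × ℕ₀)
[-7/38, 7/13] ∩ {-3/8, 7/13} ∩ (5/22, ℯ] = {7/13}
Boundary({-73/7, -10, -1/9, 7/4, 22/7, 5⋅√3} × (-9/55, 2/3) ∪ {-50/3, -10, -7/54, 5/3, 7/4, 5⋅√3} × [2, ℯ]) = ({-50/3, -10, -7/54, 5/3, 7/4, 5⋅√3} × [2, ℯ]) ∪ ({-73/7, -10, -1/9, 7/4, 22/7, 5⋅√3} × [-9/55, 2/3])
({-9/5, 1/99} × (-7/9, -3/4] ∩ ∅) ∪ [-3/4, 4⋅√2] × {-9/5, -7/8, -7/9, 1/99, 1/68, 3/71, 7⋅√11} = [-3/4, 4⋅√2] × {-9/5, -7/8, -7/9, 1/99, 1/68, 3/71, 7⋅√11}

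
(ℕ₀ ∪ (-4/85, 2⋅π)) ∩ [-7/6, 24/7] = (-4/85, 24/7] ∪ {0, 1, 2, 3}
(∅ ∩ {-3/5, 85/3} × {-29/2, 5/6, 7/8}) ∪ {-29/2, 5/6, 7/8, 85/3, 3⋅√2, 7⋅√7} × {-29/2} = {-29/2, 5/6, 7/8, 85/3, 3⋅√2, 7⋅√7} × {-29/2}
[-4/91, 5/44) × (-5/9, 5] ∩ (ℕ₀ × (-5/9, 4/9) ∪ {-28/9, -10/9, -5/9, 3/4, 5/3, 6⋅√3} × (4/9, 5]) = {0} × (-5/9, 4/9)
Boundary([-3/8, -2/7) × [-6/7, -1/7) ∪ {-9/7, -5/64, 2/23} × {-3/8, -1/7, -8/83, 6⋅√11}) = ({-3/8, -2/7} × [-6/7, -1/7]) ∪ ([-3/8, -2/7] × {-6/7, -1/7}) ∪ ({-9/7, -5/64, 2/23} × {-3/8, -1/7, -8/83, 6⋅√11})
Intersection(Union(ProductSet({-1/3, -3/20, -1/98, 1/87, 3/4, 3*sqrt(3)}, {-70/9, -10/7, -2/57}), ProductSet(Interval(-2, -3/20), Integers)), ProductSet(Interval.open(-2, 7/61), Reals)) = Union(ProductSet({-1/3, -3/20, -1/98, 1/87}, {-70/9, -10/7, -2/57}), ProductSet(Interval.Lopen(-2, -3/20), Integers))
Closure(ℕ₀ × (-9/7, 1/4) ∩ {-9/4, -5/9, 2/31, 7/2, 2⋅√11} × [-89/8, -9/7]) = ∅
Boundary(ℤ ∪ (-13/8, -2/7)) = {-13/8, -2/7} ∪ (ℤ \ (-13/8, -2/7))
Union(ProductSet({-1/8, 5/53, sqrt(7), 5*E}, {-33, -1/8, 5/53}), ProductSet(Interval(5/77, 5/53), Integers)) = Union(ProductSet({-1/8, 5/53, sqrt(7), 5*E}, {-33, -1/8, 5/53}), ProductSet(Interval(5/77, 5/53), Integers))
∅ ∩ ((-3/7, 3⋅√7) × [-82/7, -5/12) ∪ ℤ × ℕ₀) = ∅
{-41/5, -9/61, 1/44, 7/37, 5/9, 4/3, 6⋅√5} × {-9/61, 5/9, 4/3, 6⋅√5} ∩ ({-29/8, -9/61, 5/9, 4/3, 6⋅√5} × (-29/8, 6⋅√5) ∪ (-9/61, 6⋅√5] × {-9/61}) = ({1/44, 7/37, 5/9, 4/3, 6⋅√5} × {-9/61}) ∪ ({-9/61, 5/9, 4/3, 6⋅√5} × {-9/61, 5/9, 4/3})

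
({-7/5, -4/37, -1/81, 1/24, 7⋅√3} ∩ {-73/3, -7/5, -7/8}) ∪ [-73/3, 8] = [-73/3, 8]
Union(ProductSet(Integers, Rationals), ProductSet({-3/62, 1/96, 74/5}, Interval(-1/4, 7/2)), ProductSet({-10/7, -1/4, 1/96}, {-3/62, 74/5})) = Union(ProductSet({-10/7, -1/4, 1/96}, {-3/62, 74/5}), ProductSet({-3/62, 1/96, 74/5}, Interval(-1/4, 7/2)), ProductSet(Integers, Rationals))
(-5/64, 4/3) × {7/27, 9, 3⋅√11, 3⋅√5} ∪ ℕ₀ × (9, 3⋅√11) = (ℕ₀ × (9, 3⋅√11)) ∪ ((-5/64, 4/3) × {7/27, 9, 3⋅√11, 3⋅√5})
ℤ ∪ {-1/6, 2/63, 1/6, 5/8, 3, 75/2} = ℤ ∪ {-1/6, 2/63, 1/6, 5/8, 75/2}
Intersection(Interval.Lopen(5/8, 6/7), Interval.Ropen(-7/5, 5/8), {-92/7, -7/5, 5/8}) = EmptySet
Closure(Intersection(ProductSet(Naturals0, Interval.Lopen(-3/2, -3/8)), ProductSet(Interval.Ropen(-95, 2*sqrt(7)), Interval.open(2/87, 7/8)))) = EmptySet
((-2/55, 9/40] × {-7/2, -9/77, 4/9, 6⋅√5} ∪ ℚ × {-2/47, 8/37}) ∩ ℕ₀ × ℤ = ∅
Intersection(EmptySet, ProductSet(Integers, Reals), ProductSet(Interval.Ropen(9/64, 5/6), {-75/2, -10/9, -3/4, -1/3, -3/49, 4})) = EmptySet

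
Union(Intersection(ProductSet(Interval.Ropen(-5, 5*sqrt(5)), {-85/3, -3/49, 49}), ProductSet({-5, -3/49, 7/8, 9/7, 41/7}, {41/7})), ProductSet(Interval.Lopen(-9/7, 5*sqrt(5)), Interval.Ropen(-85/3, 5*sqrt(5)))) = ProductSet(Interval.Lopen(-9/7, 5*sqrt(5)), Interval.Ropen(-85/3, 5*sqrt(5)))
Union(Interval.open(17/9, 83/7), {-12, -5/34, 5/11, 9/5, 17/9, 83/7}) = Union({-12, -5/34, 5/11, 9/5}, Interval(17/9, 83/7))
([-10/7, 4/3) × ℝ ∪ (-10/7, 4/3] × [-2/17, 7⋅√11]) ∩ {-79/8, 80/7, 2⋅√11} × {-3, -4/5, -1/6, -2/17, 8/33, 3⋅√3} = ∅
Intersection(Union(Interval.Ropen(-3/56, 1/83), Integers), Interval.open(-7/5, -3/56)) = Range(-1, 0, 1)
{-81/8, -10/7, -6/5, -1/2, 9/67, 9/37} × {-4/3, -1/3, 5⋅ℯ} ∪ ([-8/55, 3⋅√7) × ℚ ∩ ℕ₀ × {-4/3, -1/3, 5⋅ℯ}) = ({0, 1, …, 7} × {-4/3, -1/3}) ∪ ({-81/8, -10/7, -6/5, -1/2, 9/67, 9/37} × {-4/3, -1/3, 5⋅ℯ})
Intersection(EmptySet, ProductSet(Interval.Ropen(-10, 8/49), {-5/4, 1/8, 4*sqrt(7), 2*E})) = EmptySet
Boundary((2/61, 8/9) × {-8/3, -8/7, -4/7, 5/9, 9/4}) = [2/61, 8/9] × {-8/3, -8/7, -4/7, 5/9, 9/4}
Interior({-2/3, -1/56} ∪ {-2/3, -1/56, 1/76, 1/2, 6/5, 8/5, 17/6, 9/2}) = ∅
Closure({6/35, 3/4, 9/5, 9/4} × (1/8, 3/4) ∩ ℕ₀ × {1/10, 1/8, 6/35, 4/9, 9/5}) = ∅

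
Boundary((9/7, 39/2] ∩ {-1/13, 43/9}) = {43/9}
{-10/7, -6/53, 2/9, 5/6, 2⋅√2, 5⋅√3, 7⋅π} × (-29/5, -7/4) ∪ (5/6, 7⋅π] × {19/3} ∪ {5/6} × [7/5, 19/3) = ({5/6} × [7/5, 19/3)) ∪ ((5/6, 7⋅π] × {19/3}) ∪ ({-10/7, -6/53, 2/9, 5/6, 2⋅√2, 5⋅√3, 7⋅π} × (-29/5, -7/4))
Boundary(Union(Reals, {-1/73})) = EmptySet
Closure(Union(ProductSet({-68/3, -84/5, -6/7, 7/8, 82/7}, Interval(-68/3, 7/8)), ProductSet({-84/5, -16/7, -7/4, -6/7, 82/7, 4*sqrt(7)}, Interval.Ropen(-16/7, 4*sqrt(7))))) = Union(ProductSet({-68/3, -84/5, -6/7, 7/8, 82/7}, Interval(-68/3, 7/8)), ProductSet({-84/5, -16/7, -7/4, -6/7, 82/7, 4*sqrt(7)}, Interval(-16/7, 4*sqrt(7))))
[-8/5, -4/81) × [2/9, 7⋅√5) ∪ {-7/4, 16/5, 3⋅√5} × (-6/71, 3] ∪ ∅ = ({-7/4, 16/5, 3⋅√5} × (-6/71, 3]) ∪ ([-8/5, -4/81) × [2/9, 7⋅√5))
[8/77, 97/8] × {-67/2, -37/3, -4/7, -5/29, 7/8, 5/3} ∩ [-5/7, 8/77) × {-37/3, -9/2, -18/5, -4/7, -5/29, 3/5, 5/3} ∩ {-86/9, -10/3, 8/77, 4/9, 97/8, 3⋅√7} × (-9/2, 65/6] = ∅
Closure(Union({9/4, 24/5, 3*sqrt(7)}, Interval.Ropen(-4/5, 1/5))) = Union({9/4, 24/5, 3*sqrt(7)}, Interval(-4/5, 1/5))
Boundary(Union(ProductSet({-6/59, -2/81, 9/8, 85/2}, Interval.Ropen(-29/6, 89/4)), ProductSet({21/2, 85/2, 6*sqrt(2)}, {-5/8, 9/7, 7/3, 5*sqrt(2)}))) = Union(ProductSet({21/2, 85/2, 6*sqrt(2)}, {-5/8, 9/7, 7/3, 5*sqrt(2)}), ProductSet({-6/59, -2/81, 9/8, 85/2}, Interval(-29/6, 89/4)))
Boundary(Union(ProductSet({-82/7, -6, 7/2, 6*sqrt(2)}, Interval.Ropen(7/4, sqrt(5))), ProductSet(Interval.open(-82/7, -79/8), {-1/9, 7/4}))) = Union(ProductSet({-82/7, -6, 7/2, 6*sqrt(2)}, Interval(7/4, sqrt(5))), ProductSet(Interval(-82/7, -79/8), {-1/9, 7/4}))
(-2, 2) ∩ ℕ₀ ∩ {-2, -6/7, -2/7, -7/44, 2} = ∅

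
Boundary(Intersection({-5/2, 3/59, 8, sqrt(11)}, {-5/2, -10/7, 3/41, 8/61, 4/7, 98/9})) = {-5/2}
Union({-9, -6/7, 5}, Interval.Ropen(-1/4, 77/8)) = Union({-9, -6/7}, Interval.Ropen(-1/4, 77/8))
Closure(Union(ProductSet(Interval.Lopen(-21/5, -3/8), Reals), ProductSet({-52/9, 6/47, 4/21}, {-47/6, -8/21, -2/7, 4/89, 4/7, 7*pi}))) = Union(ProductSet({-52/9, 6/47, 4/21}, {-47/6, -8/21, -2/7, 4/89, 4/7, 7*pi}), ProductSet(Interval(-21/5, -3/8), Reals))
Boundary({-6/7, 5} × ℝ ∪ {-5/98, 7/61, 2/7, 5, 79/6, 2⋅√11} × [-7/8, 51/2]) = ({-6/7, 5} × ℝ) ∪ ({-5/98, 7/61, 2/7, 5, 79/6, 2⋅√11} × [-7/8, 51/2])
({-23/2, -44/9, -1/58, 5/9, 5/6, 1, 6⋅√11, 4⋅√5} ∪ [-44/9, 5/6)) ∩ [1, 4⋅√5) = {1}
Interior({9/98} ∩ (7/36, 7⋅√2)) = ∅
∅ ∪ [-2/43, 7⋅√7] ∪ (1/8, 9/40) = [-2/43, 7⋅√7]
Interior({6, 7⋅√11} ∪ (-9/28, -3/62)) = (-9/28, -3/62)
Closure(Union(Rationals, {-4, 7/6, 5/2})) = Reals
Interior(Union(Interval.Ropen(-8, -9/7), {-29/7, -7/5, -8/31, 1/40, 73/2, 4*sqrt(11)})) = Interval.open(-8, -9/7)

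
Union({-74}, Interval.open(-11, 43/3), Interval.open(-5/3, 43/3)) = Union({-74}, Interval.open(-11, 43/3))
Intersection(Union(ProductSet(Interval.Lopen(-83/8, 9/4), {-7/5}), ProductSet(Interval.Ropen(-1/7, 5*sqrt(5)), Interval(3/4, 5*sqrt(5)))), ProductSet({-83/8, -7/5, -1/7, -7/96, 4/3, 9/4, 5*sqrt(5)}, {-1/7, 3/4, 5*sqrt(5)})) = ProductSet({-1/7, -7/96, 4/3, 9/4}, {3/4, 5*sqrt(5)})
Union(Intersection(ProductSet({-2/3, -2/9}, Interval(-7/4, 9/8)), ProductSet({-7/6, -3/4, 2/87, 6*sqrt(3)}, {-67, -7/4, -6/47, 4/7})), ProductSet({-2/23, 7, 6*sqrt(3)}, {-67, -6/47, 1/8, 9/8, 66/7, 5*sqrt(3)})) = ProductSet({-2/23, 7, 6*sqrt(3)}, {-67, -6/47, 1/8, 9/8, 66/7, 5*sqrt(3)})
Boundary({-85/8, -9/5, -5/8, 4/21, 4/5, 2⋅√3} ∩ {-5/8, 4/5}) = {-5/8, 4/5}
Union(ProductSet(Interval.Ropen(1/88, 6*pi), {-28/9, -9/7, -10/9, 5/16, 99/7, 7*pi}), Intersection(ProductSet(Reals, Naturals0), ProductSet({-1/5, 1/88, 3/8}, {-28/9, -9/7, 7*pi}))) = ProductSet(Interval.Ropen(1/88, 6*pi), {-28/9, -9/7, -10/9, 5/16, 99/7, 7*pi})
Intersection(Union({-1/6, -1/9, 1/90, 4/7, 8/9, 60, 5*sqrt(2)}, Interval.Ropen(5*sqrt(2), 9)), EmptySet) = EmptySet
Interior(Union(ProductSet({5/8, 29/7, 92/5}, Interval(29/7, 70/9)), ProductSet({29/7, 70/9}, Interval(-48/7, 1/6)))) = EmptySet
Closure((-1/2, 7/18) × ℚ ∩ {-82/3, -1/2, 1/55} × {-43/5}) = {1/55} × {-43/5}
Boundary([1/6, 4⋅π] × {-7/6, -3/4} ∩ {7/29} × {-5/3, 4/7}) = ∅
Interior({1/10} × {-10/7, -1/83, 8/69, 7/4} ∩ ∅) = ∅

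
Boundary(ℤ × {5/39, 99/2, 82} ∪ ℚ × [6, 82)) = (ℤ × {5/39, 99/2, 82}) ∪ (ℝ × [6, 82])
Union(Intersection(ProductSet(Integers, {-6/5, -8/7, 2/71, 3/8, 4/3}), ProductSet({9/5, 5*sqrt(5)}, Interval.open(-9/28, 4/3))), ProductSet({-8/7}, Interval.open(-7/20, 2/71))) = ProductSet({-8/7}, Interval.open(-7/20, 2/71))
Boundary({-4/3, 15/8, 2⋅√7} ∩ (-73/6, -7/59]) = {-4/3}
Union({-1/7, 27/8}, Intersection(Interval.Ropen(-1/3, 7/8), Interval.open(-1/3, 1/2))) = Union({27/8}, Interval.open(-1/3, 1/2))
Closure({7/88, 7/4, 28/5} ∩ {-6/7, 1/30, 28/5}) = {28/5}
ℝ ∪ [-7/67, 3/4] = (-∞, ∞)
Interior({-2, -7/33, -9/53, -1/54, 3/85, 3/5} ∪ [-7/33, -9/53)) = (-7/33, -9/53)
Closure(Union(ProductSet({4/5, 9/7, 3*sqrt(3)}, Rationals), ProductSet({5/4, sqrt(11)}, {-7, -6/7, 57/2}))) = Union(ProductSet({5/4, sqrt(11)}, {-7, -6/7, 57/2}), ProductSet({4/5, 9/7, 3*sqrt(3)}, Reals))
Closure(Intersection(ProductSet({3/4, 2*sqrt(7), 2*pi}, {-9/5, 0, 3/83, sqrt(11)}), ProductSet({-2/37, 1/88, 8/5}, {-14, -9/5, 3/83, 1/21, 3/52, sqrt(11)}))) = EmptySet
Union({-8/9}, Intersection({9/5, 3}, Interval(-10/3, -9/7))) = {-8/9}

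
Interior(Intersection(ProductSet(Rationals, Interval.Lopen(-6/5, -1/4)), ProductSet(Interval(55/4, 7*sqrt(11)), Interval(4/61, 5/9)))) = EmptySet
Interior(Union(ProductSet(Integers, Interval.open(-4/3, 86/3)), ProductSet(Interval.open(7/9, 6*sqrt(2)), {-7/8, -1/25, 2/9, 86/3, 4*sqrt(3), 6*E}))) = EmptySet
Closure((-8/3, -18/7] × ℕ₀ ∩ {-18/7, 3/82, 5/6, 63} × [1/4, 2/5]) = ∅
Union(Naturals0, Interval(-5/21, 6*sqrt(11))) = Union(Interval(-5/21, 6*sqrt(11)), Naturals0)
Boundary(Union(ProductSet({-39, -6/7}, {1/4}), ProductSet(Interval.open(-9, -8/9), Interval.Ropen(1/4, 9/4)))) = Union(ProductSet({-39, -6/7}, {1/4}), ProductSet({-9, -8/9}, Interval(1/4, 9/4)), ProductSet(Interval(-9, -8/9), {1/4, 9/4}))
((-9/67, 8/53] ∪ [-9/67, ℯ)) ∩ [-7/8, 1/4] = [-9/67, 1/4]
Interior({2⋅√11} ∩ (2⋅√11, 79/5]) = ∅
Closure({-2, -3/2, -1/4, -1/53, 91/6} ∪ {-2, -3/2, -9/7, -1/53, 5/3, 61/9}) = {-2, -3/2, -9/7, -1/4, -1/53, 5/3, 61/9, 91/6}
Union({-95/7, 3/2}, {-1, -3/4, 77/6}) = {-95/7, -1, -3/4, 3/2, 77/6}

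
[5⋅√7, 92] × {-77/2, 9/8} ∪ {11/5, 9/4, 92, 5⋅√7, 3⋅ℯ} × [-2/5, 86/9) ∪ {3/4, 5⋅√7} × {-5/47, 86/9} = ({3/4, 5⋅√7} × {-5/47, 86/9}) ∪ ([5⋅√7, 92] × {-77/2, 9/8}) ∪ ({11/5, 9/4, 92, 5⋅√7, 3⋅ℯ} × [-2/5, 86/9))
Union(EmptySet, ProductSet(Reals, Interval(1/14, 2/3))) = ProductSet(Reals, Interval(1/14, 2/3))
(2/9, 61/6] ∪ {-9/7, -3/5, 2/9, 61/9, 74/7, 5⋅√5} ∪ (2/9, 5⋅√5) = {-9/7, -3/5} ∪ [2/9, 5⋅√5]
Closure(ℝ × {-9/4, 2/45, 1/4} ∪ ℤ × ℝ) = (ℤ × ℝ) ∪ (ℝ × {-9/4, 2/45, 1/4})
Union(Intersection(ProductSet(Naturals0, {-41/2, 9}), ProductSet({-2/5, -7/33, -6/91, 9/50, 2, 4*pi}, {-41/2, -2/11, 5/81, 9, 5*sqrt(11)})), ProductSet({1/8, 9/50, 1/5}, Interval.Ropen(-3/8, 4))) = Union(ProductSet({2}, {-41/2, 9}), ProductSet({1/8, 9/50, 1/5}, Interval.Ropen(-3/8, 4)))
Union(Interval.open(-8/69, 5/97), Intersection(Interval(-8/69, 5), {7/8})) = Union({7/8}, Interval.open(-8/69, 5/97))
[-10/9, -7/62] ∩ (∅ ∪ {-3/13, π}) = {-3/13}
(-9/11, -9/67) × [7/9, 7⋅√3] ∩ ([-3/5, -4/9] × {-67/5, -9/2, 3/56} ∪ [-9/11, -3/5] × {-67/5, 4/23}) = ∅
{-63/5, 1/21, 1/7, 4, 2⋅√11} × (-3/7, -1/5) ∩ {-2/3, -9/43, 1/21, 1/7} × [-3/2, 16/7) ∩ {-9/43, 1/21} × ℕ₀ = ∅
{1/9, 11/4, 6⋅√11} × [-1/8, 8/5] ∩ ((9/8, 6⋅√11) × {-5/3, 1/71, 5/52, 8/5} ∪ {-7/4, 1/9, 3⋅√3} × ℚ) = ({11/4} × {1/71, 5/52, 8/5}) ∪ ({1/9} × (ℚ ∩ [-1/8, 8/5]))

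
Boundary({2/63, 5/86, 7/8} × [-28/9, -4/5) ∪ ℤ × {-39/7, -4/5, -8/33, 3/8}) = (ℤ × {-39/7, -4/5, -8/33, 3/8}) ∪ ({2/63, 5/86, 7/8} × [-28/9, -4/5])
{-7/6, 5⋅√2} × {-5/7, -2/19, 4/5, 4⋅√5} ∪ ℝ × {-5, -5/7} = (ℝ × {-5, -5/7}) ∪ ({-7/6, 5⋅√2} × {-5/7, -2/19, 4/5, 4⋅√5})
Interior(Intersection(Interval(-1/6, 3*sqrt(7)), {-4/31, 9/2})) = EmptySet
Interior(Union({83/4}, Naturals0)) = EmptySet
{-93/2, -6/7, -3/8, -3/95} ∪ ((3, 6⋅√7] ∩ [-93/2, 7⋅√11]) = {-93/2, -6/7, -3/8, -3/95} ∪ (3, 6⋅√7]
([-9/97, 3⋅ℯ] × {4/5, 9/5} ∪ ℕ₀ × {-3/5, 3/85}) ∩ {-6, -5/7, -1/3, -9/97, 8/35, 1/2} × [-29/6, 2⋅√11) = {-9/97, 8/35, 1/2} × {4/5, 9/5}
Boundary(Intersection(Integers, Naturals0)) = Naturals0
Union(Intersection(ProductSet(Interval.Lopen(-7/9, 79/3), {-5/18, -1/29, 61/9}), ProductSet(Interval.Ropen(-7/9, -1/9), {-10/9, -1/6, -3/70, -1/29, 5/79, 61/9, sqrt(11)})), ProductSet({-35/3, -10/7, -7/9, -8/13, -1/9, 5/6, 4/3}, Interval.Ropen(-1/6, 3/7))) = Union(ProductSet({-35/3, -10/7, -7/9, -8/13, -1/9, 5/6, 4/3}, Interval.Ropen(-1/6, 3/7)), ProductSet(Interval.open(-7/9, -1/9), {-1/29, 61/9}))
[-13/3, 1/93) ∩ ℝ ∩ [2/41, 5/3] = ∅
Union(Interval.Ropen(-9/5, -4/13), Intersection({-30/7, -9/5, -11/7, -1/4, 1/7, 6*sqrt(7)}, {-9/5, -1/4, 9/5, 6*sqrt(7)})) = Union({-1/4, 6*sqrt(7)}, Interval.Ropen(-9/5, -4/13))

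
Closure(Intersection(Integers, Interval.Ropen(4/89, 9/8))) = Range(1, 2, 1)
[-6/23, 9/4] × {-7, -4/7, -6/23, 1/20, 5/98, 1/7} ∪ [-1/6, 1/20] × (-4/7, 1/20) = ([-1/6, 1/20] × (-4/7, 1/20)) ∪ ([-6/23, 9/4] × {-7, -4/7, -6/23, 1/20, 5/98, 1/7})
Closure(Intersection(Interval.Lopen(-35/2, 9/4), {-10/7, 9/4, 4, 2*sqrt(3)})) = {-10/7, 9/4}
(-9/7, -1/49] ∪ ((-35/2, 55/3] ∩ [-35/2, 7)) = (-35/2, 7)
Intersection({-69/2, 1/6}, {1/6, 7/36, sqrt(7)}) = {1/6}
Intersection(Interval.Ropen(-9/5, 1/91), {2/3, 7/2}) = EmptySet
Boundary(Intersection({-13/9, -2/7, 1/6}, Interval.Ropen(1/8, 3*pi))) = {1/6}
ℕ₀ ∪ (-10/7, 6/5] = (-10/7, 6/5] ∪ ℕ₀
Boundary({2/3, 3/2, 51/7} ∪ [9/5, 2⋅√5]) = {2/3, 3/2, 9/5, 51/7, 2⋅√5}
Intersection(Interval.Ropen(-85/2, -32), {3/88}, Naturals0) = EmptySet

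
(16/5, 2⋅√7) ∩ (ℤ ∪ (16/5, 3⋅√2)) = (16/5, 3⋅√2) ∪ {4, 5}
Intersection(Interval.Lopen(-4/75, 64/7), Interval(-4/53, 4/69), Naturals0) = Range(0, 1, 1)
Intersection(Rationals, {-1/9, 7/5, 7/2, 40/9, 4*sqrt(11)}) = {-1/9, 7/5, 7/2, 40/9}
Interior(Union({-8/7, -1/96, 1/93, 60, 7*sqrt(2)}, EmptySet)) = EmptySet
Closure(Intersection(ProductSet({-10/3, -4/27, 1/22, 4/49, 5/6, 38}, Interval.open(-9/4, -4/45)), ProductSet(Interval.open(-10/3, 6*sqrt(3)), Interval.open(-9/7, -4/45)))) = ProductSet({-4/27, 1/22, 4/49, 5/6}, Interval(-9/7, -4/45))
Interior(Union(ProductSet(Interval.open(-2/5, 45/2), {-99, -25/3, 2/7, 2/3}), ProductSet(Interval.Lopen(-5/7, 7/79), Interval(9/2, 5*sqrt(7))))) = ProductSet(Interval.open(-5/7, 7/79), Interval.open(9/2, 5*sqrt(7)))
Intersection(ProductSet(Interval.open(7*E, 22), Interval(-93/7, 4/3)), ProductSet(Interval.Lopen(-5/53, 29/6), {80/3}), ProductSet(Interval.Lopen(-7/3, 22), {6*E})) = EmptySet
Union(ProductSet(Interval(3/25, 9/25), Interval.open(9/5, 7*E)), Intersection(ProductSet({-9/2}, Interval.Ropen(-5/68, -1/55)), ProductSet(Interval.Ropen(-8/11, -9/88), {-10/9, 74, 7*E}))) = ProductSet(Interval(3/25, 9/25), Interval.open(9/5, 7*E))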